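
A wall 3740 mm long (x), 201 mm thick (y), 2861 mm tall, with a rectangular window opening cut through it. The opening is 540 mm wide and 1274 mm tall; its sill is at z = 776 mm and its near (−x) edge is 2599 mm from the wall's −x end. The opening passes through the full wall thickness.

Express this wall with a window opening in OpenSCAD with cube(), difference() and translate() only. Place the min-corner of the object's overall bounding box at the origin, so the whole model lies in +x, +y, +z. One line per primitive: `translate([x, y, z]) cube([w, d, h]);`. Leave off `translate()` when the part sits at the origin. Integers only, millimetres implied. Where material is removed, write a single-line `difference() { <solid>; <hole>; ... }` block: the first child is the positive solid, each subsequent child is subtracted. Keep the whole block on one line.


difference() { cube([3740, 201, 2861]); translate([2599, 0, 776]) cube([540, 201, 1274]); }


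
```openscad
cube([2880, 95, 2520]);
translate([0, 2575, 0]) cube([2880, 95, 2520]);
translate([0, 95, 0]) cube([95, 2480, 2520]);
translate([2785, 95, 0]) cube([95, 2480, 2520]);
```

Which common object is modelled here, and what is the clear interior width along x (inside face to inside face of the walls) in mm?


A house (or room) frame. The interior width is 2690 mm.

Four 2520 mm walls enclosing a rectangle with no floor or roof — a room or house frame. Outside width is 2880 mm and wall thickness is 95 mm, so the interior width is 2880 − 2 × 95 = 2690 mm.


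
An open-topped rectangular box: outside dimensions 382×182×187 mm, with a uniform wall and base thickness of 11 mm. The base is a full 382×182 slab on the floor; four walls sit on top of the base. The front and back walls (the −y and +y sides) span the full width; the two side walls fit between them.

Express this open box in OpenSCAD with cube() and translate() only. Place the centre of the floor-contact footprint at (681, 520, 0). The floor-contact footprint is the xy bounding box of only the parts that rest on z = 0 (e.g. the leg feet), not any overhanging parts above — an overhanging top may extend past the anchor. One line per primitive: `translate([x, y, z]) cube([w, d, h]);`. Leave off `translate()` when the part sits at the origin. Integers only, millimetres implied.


translate([490, 429, 0]) cube([382, 182, 11]);
translate([490, 429, 11]) cube([382, 11, 176]);
translate([490, 600, 11]) cube([382, 11, 176]);
translate([490, 440, 11]) cube([11, 160, 176]);
translate([861, 440, 11]) cube([11, 160, 176]);


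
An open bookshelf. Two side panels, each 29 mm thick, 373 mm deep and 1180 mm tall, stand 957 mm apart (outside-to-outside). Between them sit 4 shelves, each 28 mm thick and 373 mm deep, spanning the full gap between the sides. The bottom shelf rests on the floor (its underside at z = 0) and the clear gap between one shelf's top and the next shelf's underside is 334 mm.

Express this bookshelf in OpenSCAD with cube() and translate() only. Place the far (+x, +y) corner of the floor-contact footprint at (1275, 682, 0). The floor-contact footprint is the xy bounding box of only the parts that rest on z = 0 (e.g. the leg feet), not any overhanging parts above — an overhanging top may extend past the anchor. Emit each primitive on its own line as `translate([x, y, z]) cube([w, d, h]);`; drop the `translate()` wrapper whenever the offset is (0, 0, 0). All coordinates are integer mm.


translate([318, 309, 0]) cube([29, 373, 1180]);
translate([1246, 309, 0]) cube([29, 373, 1180]);
translate([347, 309, 0]) cube([899, 373, 28]);
translate([347, 309, 362]) cube([899, 373, 28]);
translate([347, 309, 724]) cube([899, 373, 28]);
translate([347, 309, 1086]) cube([899, 373, 28]);


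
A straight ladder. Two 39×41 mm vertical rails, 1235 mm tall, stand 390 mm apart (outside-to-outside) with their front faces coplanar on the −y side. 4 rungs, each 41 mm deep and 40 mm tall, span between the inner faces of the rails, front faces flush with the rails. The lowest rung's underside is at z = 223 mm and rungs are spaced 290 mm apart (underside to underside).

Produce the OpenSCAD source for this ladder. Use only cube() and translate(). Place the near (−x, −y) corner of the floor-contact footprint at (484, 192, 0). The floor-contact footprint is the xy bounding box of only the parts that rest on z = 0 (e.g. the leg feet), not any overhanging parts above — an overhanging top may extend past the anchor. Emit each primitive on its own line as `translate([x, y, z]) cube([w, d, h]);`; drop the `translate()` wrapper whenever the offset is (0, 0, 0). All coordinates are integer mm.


translate([484, 192, 0]) cube([39, 41, 1235]);
translate([835, 192, 0]) cube([39, 41, 1235]);
translate([523, 192, 223]) cube([312, 41, 40]);
translate([523, 192, 513]) cube([312, 41, 40]);
translate([523, 192, 803]) cube([312, 41, 40]);
translate([523, 192, 1093]) cube([312, 41, 40]);


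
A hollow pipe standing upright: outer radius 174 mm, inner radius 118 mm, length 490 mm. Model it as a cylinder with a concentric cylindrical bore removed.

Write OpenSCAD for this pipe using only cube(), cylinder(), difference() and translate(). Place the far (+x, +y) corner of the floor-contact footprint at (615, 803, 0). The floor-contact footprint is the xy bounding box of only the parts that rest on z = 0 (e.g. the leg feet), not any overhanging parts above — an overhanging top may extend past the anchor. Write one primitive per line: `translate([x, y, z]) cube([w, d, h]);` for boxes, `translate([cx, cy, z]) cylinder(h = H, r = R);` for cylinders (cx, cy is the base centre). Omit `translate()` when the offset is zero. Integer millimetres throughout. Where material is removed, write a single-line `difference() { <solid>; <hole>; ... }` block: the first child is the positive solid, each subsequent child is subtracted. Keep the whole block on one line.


difference() { translate([441, 629, 0]) cylinder(h = 490, r = 174); translate([441, 629, 0]) cylinder(h = 490, r = 118); }


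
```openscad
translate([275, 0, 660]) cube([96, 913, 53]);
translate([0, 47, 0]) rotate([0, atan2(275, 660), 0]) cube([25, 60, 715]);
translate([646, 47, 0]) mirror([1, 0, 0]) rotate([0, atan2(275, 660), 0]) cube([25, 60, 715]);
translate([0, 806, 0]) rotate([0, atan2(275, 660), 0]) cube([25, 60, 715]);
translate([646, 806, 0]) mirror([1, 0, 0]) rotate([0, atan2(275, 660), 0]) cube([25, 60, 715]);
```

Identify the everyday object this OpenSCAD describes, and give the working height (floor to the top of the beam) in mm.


A sawhorse. The overall height is 713 mm.

A beam across two mirrored pairs of raked legs — a sawhorse. The beam's underside is at z = 660 (matching the legs' vertical rise in atan2(275, 660)) and the beam is 53 mm tall, so its top is at 660 + 53 = 713 mm. The raked legs top out at the beam's underside, so that is the highest point.


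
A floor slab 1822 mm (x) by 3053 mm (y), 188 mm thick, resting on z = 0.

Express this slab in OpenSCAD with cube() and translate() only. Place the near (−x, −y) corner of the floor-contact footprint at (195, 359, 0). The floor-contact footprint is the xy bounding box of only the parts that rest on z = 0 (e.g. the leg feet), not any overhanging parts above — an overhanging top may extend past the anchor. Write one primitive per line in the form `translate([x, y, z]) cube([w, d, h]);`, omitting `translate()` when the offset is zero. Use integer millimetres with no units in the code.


translate([195, 359, 0]) cube([1822, 3053, 188]);


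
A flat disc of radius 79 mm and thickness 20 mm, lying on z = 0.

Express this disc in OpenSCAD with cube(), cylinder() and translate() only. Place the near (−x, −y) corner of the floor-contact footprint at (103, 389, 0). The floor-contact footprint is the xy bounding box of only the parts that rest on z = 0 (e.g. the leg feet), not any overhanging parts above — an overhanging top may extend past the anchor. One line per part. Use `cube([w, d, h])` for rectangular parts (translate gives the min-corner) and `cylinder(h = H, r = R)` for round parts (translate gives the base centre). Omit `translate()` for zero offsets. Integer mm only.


translate([182, 468, 0]) cylinder(h = 20, r = 79);


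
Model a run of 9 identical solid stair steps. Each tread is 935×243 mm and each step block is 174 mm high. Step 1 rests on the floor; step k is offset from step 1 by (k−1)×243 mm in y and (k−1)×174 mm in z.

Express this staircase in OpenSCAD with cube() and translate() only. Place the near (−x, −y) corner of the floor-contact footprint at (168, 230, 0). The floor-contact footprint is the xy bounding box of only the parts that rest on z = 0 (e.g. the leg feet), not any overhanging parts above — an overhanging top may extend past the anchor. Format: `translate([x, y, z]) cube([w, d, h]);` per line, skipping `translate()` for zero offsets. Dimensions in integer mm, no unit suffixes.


translate([168, 230, 0]) cube([935, 243, 174]);
translate([168, 473, 174]) cube([935, 243, 174]);
translate([168, 716, 348]) cube([935, 243, 174]);
translate([168, 959, 522]) cube([935, 243, 174]);
translate([168, 1202, 696]) cube([935, 243, 174]);
translate([168, 1445, 870]) cube([935, 243, 174]);
translate([168, 1688, 1044]) cube([935, 243, 174]);
translate([168, 1931, 1218]) cube([935, 243, 174]);
translate([168, 2174, 1392]) cube([935, 243, 174]);


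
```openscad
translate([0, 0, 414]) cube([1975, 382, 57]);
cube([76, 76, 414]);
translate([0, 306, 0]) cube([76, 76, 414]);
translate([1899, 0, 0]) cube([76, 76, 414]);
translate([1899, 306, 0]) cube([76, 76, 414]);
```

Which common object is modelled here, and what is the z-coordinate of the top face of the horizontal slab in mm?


A bench. The seat-top height is 471 mm.

A long slab on four corner posts — a bench. The slab sits at z = 414 with thickness 57, so the top is 414 + 57 = 471 mm.


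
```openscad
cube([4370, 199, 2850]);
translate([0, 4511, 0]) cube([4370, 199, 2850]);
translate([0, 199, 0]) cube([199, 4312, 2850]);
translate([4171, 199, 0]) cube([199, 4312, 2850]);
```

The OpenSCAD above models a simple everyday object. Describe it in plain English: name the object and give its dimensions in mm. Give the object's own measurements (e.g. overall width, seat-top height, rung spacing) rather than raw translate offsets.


The wall frame of a small rectangular building: four walls, each 2850 mm tall and 199 mm thick, enclosing a footprint 4370 mm (x) by 4710 mm (y) outside-to-outside, with no floor or roof. The front and back walls (the −y and +y sides) span the full width; the two side walls fit between them.


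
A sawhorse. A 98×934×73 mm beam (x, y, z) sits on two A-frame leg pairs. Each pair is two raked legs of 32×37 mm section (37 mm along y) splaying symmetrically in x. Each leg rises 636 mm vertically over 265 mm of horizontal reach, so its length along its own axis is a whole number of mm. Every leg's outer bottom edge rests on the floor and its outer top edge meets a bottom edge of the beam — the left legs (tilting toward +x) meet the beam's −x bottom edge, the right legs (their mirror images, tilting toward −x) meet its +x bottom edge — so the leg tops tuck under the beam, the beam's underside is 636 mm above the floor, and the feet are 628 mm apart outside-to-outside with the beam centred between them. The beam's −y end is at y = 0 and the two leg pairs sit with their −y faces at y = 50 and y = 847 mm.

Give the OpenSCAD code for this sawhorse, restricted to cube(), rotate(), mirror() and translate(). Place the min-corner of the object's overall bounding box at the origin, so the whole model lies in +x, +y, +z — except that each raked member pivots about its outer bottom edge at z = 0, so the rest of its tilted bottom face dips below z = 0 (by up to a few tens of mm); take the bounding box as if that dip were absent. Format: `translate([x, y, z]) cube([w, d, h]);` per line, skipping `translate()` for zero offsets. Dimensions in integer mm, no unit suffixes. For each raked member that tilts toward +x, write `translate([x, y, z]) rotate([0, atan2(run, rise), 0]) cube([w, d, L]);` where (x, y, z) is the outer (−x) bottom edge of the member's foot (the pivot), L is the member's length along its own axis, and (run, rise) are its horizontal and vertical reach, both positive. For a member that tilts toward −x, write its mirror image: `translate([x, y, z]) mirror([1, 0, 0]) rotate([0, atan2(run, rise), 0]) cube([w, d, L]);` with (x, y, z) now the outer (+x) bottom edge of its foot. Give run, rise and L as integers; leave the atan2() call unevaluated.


translate([265, 0, 636]) cube([98, 934, 73]);
translate([0, 50, 0]) rotate([0, atan2(265, 636), 0]) cube([32, 37, 689]);
translate([628, 50, 0]) mirror([1, 0, 0]) rotate([0, atan2(265, 636), 0]) cube([32, 37, 689]);
translate([0, 847, 0]) rotate([0, atan2(265, 636), 0]) cube([32, 37, 689]);
translate([628, 847, 0]) mirror([1, 0, 0]) rotate([0, atan2(265, 636), 0]) cube([32, 37, 689]);


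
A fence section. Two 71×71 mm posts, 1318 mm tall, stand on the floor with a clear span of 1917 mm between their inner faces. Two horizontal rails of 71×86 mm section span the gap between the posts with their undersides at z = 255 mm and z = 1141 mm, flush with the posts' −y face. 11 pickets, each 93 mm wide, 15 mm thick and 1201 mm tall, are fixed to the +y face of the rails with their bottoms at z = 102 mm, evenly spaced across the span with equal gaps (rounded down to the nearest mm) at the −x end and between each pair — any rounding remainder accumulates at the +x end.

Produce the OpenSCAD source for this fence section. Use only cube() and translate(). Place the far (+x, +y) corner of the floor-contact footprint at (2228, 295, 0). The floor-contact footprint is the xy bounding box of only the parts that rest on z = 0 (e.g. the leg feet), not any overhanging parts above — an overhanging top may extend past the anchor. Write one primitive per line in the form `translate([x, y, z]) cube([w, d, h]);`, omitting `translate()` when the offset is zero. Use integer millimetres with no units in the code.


translate([169, 224, 0]) cube([71, 71, 1318]);
translate([2157, 224, 0]) cube([71, 71, 1318]);
translate([240, 224, 255]) cube([1917, 71, 86]);
translate([240, 224, 1141]) cube([1917, 71, 86]);
translate([314, 295, 102]) cube([93, 15, 1201]);
translate([481, 295, 102]) cube([93, 15, 1201]);
translate([648, 295, 102]) cube([93, 15, 1201]);
translate([815, 295, 102]) cube([93, 15, 1201]);
translate([982, 295, 102]) cube([93, 15, 1201]);
translate([1149, 295, 102]) cube([93, 15, 1201]);
translate([1316, 295, 102]) cube([93, 15, 1201]);
translate([1483, 295, 102]) cube([93, 15, 1201]);
translate([1650, 295, 102]) cube([93, 15, 1201]);
translate([1817, 295, 102]) cube([93, 15, 1201]);
translate([1984, 295, 102]) cube([93, 15, 1201]);


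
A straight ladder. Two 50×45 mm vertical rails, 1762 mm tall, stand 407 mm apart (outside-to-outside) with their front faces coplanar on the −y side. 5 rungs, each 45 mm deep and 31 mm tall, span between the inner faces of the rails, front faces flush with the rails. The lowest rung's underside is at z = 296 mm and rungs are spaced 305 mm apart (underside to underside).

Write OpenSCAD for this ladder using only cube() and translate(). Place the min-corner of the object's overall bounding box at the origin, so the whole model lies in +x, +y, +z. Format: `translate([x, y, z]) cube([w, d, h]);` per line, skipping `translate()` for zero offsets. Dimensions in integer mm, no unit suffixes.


// rung span = 407 - 2*50 = 307
// rung[k] z = 296 + k*305
cube([50, 45, 1762]);
translate([357, 0, 0]) cube([50, 45, 1762]);
translate([50, 0, 296]) cube([307, 45, 31]);
translate([50, 0, 601]) cube([307, 45, 31]);
translate([50, 0, 906]) cube([307, 45, 31]);
translate([50, 0, 1211]) cube([307, 45, 31]);
translate([50, 0, 1516]) cube([307, 45, 31]);


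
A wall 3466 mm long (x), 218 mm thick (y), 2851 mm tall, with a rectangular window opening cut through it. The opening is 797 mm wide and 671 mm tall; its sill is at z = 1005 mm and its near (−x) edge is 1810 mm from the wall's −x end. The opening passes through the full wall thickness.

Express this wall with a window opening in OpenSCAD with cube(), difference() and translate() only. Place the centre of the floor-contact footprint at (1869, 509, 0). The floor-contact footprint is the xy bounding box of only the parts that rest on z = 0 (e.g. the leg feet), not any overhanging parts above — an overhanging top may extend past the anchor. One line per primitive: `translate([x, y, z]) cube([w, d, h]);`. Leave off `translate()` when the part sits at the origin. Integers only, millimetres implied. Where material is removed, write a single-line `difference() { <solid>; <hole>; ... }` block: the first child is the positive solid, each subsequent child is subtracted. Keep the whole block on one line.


difference() { translate([136, 400, 0]) cube([3466, 218, 2851]); translate([1946, 400, 1005]) cube([797, 218, 671]); }


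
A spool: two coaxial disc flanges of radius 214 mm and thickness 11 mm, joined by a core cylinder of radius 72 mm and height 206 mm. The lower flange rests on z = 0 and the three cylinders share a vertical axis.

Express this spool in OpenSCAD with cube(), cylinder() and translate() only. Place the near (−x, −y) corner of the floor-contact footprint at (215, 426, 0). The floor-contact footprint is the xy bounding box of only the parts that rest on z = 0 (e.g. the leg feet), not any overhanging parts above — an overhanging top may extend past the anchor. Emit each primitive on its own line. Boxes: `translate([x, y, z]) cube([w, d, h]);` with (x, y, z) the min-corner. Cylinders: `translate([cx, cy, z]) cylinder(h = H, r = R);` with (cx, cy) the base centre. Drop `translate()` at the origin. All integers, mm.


translate([429, 640, 0]) cylinder(h = 11, r = 214);
translate([429, 640, 11]) cylinder(h = 206, r = 72);
translate([429, 640, 217]) cylinder(h = 11, r = 214);


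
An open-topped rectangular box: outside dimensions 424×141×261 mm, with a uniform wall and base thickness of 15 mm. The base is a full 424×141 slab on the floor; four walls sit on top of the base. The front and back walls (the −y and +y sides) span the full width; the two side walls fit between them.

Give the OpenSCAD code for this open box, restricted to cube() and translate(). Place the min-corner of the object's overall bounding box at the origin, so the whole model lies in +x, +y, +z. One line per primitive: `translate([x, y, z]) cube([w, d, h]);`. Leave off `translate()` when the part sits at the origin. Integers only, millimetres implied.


cube([424, 141, 15]);
translate([0, 0, 15]) cube([424, 15, 246]);
translate([0, 126, 15]) cube([424, 15, 246]);
translate([0, 15, 15]) cube([15, 111, 246]);
translate([409, 15, 15]) cube([15, 111, 246]);


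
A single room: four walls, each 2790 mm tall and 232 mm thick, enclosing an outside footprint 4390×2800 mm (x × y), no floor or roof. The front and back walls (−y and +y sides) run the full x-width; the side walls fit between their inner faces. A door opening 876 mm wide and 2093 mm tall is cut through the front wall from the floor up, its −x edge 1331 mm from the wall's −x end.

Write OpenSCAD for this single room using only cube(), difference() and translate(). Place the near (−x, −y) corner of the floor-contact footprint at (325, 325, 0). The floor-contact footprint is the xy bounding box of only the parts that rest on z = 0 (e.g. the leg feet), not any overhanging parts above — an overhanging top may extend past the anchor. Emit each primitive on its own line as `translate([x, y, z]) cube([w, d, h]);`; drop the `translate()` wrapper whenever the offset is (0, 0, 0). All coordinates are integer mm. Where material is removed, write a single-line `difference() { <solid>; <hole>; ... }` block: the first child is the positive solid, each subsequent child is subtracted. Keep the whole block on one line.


difference() { translate([325, 325, 0]) cube([4390, 232, 2790]); translate([1656, 325, 0]) cube([876, 232, 2093]); }
translate([325, 2893, 0]) cube([4390, 232, 2790]);
translate([325, 557, 0]) cube([232, 2336, 2790]);
translate([4483, 557, 0]) cube([232, 2336, 2790]);


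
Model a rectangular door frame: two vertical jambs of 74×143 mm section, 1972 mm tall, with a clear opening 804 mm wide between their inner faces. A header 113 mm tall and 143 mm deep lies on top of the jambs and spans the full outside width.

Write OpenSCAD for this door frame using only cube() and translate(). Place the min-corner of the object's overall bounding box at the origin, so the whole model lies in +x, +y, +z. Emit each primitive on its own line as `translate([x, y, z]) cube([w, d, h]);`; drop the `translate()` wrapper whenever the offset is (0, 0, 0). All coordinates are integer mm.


cube([74, 143, 1972]);
translate([878, 0, 0]) cube([74, 143, 1972]);
translate([0, 0, 1972]) cube([952, 143, 113]);


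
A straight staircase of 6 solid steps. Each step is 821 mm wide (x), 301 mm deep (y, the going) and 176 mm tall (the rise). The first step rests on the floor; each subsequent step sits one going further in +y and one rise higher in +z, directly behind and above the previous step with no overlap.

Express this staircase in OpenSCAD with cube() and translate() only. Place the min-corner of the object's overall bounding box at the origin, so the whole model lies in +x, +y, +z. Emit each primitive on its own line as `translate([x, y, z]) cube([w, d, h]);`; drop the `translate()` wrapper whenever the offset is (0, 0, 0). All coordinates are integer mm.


cube([821, 301, 176]);
translate([0, 301, 176]) cube([821, 301, 176]);
translate([0, 602, 352]) cube([821, 301, 176]);
translate([0, 903, 528]) cube([821, 301, 176]);
translate([0, 1204, 704]) cube([821, 301, 176]);
translate([0, 1505, 880]) cube([821, 301, 176]);


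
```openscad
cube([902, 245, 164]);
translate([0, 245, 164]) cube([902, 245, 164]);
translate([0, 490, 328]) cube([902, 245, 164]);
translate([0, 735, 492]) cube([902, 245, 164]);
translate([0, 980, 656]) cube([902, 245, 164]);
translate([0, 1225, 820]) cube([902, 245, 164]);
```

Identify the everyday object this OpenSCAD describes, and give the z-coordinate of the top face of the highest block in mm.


A staircase. The total rise is 984 mm.

6 identical blocks, each offset up and back from the previous — a staircase. Each step is 164 mm tall and there are 6 of them, so the total rise is 6 × 164 = 984 mm.


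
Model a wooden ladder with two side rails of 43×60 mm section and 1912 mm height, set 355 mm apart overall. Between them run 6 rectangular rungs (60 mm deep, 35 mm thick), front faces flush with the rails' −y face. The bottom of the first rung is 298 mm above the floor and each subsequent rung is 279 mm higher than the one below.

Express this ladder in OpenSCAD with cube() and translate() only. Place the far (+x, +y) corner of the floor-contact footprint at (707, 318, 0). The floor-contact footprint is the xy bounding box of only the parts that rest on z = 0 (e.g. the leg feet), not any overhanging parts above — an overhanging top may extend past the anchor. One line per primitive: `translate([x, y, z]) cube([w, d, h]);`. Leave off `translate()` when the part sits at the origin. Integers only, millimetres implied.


// rung span = 355 - 2*43 = 269
// rung[k] z = 298 + k*279
translate([352, 258, 0]) cube([43, 60, 1912]);
translate([664, 258, 0]) cube([43, 60, 1912]);
translate([395, 258, 298]) cube([269, 60, 35]);
translate([395, 258, 577]) cube([269, 60, 35]);
translate([395, 258, 856]) cube([269, 60, 35]);
translate([395, 258, 1135]) cube([269, 60, 35]);
translate([395, 258, 1414]) cube([269, 60, 35]);
translate([395, 258, 1693]) cube([269, 60, 35]);


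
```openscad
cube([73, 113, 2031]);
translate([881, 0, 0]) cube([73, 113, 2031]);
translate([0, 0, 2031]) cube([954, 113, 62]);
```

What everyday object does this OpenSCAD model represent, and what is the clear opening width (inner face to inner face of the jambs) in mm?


A door frame. The clear opening width is 808 mm.

Two 2031 mm tall posts with a header on top — a door frame. The left jamb is 73 mm wide at x = 0; the right jamb starts at x = 881. The clear opening is 881 − 73 = 808 mm.


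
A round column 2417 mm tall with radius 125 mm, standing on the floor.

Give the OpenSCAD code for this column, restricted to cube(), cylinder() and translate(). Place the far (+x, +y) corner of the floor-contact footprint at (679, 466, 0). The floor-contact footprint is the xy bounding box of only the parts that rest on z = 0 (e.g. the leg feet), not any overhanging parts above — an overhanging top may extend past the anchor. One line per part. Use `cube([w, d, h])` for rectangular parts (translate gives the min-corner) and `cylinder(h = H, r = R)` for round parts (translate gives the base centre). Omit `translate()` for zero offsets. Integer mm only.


translate([554, 341, 0]) cylinder(h = 2417, r = 125);


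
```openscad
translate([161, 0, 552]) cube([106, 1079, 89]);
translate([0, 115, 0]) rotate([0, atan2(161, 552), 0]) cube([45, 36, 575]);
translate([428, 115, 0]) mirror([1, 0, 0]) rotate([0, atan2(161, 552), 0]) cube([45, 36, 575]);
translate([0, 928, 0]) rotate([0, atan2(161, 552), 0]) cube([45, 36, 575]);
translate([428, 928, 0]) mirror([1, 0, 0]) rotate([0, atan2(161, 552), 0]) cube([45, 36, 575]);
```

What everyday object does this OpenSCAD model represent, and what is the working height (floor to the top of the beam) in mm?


A sawhorse. The overall height is 641 mm.

A beam across two mirrored pairs of raked legs — a sawhorse. The beam's underside is at z = 552 (matching the legs' vertical rise in atan2(161, 552)) and the beam is 89 mm tall, so its top is at 552 + 89 = 641 mm. The raked legs top out at the beam's underside, so that is the highest point.


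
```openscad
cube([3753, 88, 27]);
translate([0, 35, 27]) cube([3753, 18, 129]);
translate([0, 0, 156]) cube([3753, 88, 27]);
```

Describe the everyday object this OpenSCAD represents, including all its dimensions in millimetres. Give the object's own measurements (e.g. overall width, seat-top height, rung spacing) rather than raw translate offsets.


An I-beam lying along x, 3753 mm long. Overall section height 183 mm. Two flanges 88 mm wide (y) and 27 mm thick, one on the floor and one at the top; a web 18 mm thick runs between them, centred on the flange width.


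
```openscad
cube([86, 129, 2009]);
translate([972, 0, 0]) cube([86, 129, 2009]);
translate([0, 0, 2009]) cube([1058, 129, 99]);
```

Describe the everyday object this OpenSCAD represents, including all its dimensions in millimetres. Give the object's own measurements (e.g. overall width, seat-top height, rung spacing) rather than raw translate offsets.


A door frame. The clear opening is 886 mm wide and 2009 mm high. Two 86 mm wide jambs, 129 mm deep, stand either side of the opening from the floor to the top of the opening. A 99 mm thick head sits across the top of both jambs, spanning the full outside width of the frame.


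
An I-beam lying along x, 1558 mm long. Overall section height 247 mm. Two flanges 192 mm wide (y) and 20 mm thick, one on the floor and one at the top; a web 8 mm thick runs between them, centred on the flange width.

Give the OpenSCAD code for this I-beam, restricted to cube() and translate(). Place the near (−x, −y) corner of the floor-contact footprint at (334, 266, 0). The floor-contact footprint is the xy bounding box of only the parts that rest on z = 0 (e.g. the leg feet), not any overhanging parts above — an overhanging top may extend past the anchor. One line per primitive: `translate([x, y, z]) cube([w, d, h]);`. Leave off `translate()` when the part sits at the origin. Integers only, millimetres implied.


translate([334, 266, 0]) cube([1558, 192, 20]);
translate([334, 358, 20]) cube([1558, 8, 207]);
translate([334, 266, 227]) cube([1558, 192, 20]);


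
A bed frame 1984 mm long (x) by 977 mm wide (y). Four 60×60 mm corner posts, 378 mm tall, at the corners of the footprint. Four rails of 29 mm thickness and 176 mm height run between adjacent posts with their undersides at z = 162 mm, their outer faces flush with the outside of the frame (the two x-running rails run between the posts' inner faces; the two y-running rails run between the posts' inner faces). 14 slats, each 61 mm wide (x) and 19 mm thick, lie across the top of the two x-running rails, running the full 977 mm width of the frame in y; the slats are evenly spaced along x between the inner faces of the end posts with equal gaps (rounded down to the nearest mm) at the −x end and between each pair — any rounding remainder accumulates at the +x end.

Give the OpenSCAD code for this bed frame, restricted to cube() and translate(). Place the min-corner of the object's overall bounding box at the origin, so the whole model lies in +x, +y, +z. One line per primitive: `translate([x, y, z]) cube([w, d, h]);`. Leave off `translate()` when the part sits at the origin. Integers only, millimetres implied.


cube([60, 60, 378]);
translate([0, 917, 0]) cube([60, 60, 378]);
translate([1924, 0, 0]) cube([60, 60, 378]);
translate([1924, 917, 0]) cube([60, 60, 378]);
translate([60, 0, 162]) cube([1864, 29, 176]);
translate([60, 948, 162]) cube([1864, 29, 176]);
translate([0, 60, 162]) cube([29, 857, 176]);
translate([1955, 60, 162]) cube([29, 857, 176]);
translate([127, 0, 338]) cube([61, 977, 19]);
translate([255, 0, 338]) cube([61, 977, 19]);
translate([383, 0, 338]) cube([61, 977, 19]);
translate([511, 0, 338]) cube([61, 977, 19]);
translate([639, 0, 338]) cube([61, 977, 19]);
translate([767, 0, 338]) cube([61, 977, 19]);
translate([895, 0, 338]) cube([61, 977, 19]);
translate([1023, 0, 338]) cube([61, 977, 19]);
translate([1151, 0, 338]) cube([61, 977, 19]);
translate([1279, 0, 338]) cube([61, 977, 19]);
translate([1407, 0, 338]) cube([61, 977, 19]);
translate([1535, 0, 338]) cube([61, 977, 19]);
translate([1663, 0, 338]) cube([61, 977, 19]);
translate([1791, 0, 338]) cube([61, 977, 19]);


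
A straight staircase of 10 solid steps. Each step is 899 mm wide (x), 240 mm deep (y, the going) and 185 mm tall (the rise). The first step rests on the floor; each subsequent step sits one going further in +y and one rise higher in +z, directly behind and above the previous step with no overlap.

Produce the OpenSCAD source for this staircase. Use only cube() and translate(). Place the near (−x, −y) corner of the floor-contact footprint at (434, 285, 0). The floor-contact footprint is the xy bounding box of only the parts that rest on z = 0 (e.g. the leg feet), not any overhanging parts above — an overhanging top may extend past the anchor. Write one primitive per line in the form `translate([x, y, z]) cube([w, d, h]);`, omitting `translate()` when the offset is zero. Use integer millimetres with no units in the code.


translate([434, 285, 0]) cube([899, 240, 185]);
translate([434, 525, 185]) cube([899, 240, 185]);
translate([434, 765, 370]) cube([899, 240, 185]);
translate([434, 1005, 555]) cube([899, 240, 185]);
translate([434, 1245, 740]) cube([899, 240, 185]);
translate([434, 1485, 925]) cube([899, 240, 185]);
translate([434, 1725, 1110]) cube([899, 240, 185]);
translate([434, 1965, 1295]) cube([899, 240, 185]);
translate([434, 2205, 1480]) cube([899, 240, 185]);
translate([434, 2445, 1665]) cube([899, 240, 185]);


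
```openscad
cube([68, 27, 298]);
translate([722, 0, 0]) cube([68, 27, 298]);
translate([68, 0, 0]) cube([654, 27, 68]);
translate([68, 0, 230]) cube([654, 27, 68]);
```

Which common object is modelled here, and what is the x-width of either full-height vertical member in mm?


A picture frame. The border width is 68 mm.

Four thin pieces enclosing a rectangular opening — a picture frame. The two full-height stiles are 298 mm tall; the top rail sits at z = 230 and is 68 mm tall, so the border above the opening is 298 − 230 = 68 mm, matching the stile x-width.


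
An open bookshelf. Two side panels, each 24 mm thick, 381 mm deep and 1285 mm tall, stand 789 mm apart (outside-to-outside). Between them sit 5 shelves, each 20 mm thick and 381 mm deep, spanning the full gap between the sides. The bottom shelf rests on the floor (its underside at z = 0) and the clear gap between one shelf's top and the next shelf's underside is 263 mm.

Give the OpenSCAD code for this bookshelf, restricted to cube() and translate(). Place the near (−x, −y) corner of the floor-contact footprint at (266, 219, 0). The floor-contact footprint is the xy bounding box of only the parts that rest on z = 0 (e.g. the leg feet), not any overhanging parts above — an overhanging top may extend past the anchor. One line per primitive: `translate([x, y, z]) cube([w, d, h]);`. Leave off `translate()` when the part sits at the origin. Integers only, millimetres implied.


translate([266, 219, 0]) cube([24, 381, 1285]);
translate([1031, 219, 0]) cube([24, 381, 1285]);
translate([290, 219, 0]) cube([741, 381, 20]);
translate([290, 219, 283]) cube([741, 381, 20]);
translate([290, 219, 566]) cube([741, 381, 20]);
translate([290, 219, 849]) cube([741, 381, 20]);
translate([290, 219, 1132]) cube([741, 381, 20]);


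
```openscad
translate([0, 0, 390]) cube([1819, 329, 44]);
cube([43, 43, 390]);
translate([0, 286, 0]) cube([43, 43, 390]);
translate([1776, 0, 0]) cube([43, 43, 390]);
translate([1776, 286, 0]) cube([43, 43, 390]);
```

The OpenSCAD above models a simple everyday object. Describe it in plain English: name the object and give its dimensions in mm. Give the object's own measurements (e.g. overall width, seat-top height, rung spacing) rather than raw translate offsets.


A bench: a 1819×329 mm seat slab, 44 mm thick, top at z = 434 mm, on four 43×43 mm square legs flush with the seat corners and standing on z = 0.


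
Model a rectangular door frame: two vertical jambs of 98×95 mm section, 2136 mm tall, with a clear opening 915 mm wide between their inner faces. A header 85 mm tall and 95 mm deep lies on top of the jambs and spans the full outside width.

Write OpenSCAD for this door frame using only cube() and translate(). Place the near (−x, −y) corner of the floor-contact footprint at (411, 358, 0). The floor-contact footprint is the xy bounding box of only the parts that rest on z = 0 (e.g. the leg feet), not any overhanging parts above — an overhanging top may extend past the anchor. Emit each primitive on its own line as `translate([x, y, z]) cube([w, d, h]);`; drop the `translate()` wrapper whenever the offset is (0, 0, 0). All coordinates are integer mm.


translate([411, 358, 0]) cube([98, 95, 2136]);
translate([1424, 358, 0]) cube([98, 95, 2136]);
translate([411, 358, 2136]) cube([1111, 95, 85]);


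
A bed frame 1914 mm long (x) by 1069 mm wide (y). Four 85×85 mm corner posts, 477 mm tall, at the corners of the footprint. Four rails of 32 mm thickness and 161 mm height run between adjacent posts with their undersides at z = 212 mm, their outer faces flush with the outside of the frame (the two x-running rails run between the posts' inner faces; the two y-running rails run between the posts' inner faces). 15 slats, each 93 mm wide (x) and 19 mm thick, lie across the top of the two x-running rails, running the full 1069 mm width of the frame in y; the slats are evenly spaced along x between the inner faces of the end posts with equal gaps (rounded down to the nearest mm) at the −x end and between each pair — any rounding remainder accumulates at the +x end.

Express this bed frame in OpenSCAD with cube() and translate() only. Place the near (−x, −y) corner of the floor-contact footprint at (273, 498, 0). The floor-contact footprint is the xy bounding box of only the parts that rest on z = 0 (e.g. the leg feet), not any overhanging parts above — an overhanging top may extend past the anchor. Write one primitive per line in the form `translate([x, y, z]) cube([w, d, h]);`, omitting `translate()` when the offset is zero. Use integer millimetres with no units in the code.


// slat z = rail_z + rail_h = 212 + 161 = 373
// slat gap = ⌊(1744 − 15·93) / 16⌋ = 21
translate([273, 498, 0]) cube([85, 85, 477]);
translate([273, 1482, 0]) cube([85, 85, 477]);
translate([2102, 498, 0]) cube([85, 85, 477]);
translate([2102, 1482, 0]) cube([85, 85, 477]);
translate([358, 498, 212]) cube([1744, 32, 161]);
translate([358, 1535, 212]) cube([1744, 32, 161]);
translate([273, 583, 212]) cube([32, 899, 161]);
translate([2155, 583, 212]) cube([32, 899, 161]);
translate([379, 498, 373]) cube([93, 1069, 19]);
translate([493, 498, 373]) cube([93, 1069, 19]);
translate([607, 498, 373]) cube([93, 1069, 19]);
translate([721, 498, 373]) cube([93, 1069, 19]);
translate([835, 498, 373]) cube([93, 1069, 19]);
translate([949, 498, 373]) cube([93, 1069, 19]);
translate([1063, 498, 373]) cube([93, 1069, 19]);
translate([1177, 498, 373]) cube([93, 1069, 19]);
translate([1291, 498, 373]) cube([93, 1069, 19]);
translate([1405, 498, 373]) cube([93, 1069, 19]);
translate([1519, 498, 373]) cube([93, 1069, 19]);
translate([1633, 498, 373]) cube([93, 1069, 19]);
translate([1747, 498, 373]) cube([93, 1069, 19]);
translate([1861, 498, 373]) cube([93, 1069, 19]);
translate([1975, 498, 373]) cube([93, 1069, 19]);


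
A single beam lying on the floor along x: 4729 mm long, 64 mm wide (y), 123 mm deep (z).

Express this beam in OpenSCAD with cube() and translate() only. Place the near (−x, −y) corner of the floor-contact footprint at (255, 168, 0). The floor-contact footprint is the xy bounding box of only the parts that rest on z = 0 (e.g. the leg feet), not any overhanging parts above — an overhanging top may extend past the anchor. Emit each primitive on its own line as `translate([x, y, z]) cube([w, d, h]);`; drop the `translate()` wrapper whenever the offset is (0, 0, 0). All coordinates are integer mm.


translate([255, 168, 0]) cube([4729, 64, 123]);


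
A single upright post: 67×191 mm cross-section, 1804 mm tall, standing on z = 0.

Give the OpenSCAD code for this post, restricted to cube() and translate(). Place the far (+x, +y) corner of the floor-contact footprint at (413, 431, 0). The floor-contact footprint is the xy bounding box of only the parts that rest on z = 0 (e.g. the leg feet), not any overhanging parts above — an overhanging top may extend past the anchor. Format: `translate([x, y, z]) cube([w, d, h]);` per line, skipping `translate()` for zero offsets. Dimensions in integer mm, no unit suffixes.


translate([346, 240, 0]) cube([67, 191, 1804]);


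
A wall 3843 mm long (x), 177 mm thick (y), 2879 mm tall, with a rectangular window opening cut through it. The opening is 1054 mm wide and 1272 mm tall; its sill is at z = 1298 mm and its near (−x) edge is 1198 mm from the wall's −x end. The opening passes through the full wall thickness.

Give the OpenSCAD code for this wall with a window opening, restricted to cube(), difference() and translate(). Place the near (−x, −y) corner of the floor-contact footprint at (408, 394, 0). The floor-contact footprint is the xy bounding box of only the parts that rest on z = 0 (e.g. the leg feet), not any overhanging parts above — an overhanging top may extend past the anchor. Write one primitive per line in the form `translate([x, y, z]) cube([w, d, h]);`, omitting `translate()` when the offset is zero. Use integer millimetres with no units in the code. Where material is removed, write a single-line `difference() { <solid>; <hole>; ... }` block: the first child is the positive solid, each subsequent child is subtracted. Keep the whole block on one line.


difference() { translate([408, 394, 0]) cube([3843, 177, 2879]); translate([1606, 394, 1298]) cube([1054, 177, 1272]); }


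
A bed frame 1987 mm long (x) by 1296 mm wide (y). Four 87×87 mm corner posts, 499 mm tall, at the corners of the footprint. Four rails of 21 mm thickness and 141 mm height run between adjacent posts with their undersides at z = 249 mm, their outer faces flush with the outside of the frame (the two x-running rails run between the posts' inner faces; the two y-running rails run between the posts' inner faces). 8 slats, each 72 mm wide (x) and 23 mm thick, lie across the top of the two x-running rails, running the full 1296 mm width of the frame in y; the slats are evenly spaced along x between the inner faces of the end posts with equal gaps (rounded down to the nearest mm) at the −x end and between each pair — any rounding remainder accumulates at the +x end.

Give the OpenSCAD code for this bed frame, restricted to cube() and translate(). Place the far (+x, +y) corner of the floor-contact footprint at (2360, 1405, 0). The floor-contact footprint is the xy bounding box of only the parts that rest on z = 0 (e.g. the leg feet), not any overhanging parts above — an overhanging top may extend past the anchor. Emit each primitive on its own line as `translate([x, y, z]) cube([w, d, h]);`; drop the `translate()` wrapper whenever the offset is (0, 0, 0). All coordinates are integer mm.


translate([373, 109, 0]) cube([87, 87, 499]);
translate([373, 1318, 0]) cube([87, 87, 499]);
translate([2273, 109, 0]) cube([87, 87, 499]);
translate([2273, 1318, 0]) cube([87, 87, 499]);
translate([460, 109, 249]) cube([1813, 21, 141]);
translate([460, 1384, 249]) cube([1813, 21, 141]);
translate([373, 196, 249]) cube([21, 1122, 141]);
translate([2339, 196, 249]) cube([21, 1122, 141]);
translate([597, 109, 390]) cube([72, 1296, 23]);
translate([806, 109, 390]) cube([72, 1296, 23]);
translate([1015, 109, 390]) cube([72, 1296, 23]);
translate([1224, 109, 390]) cube([72, 1296, 23]);
translate([1433, 109, 390]) cube([72, 1296, 23]);
translate([1642, 109, 390]) cube([72, 1296, 23]);
translate([1851, 109, 390]) cube([72, 1296, 23]);
translate([2060, 109, 390]) cube([72, 1296, 23]);
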